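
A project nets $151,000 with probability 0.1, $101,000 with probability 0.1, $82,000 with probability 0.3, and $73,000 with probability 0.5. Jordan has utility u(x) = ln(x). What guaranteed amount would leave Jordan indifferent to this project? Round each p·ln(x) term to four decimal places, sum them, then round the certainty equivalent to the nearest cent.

E[u] = 0.1·ln(151000) + 0.1·ln(101000) + 0.3·ln(82000) + 0.5·ln(73000) = 1.1925 + 1.1523 + 3.3943 + 5.5991 = 11.3382
CE = e^11.3382 ≈ 83968.75

$83,968.75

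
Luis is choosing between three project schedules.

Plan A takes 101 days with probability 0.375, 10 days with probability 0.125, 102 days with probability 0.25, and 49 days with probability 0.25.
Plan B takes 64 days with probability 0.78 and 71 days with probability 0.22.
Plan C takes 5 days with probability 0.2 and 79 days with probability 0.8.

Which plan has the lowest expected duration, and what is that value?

Plan A = 0.375 × 101 + 0.125 × 10 + 0.25 × 102 + 0.25 × 49 = 37.875 + 1.25 + 25.5 + 12.25 = 76.875
Plan B = 0.78 × 64 + 0.22 × 71 = 49.92 + 15.62 = 65.54
Plan C = 0.2 × 5 + 0.8 × 79 = 1 + 63.2 = 64.2

Plan C (64.2 days)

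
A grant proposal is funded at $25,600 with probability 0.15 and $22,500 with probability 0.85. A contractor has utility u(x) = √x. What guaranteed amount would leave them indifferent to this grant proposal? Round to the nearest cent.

$22,952.25

E[u] = 0.15·√25600 + 0.85·√22500 = 0.15·160 + 0.85·150 = 151.5
CE = (151.5)² = 22952.25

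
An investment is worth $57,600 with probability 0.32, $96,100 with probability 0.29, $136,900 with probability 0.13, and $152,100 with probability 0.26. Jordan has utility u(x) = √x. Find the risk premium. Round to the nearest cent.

$3,661.56

E[u] = 0.32·√57600 + 0.29·√96100 + 0.13·√136900 + 0.26·√152100 = 0.32·240 + 0.29·310 + 0.13·370 + 0.26·390 = 316.2
CE = (316.2)² = 99982.44
Risk premium = EV − CE = 103644 − 99982.44 = 3661.56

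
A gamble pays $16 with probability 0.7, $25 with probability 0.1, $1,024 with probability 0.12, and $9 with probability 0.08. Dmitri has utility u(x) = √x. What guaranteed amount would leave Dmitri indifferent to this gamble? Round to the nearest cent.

$54.46

E[u] = 0.7·√16 + 0.1·√25 + 0.12·√1024 + 0.08·√9 = 0.7·4 + 0.1·5 + 0.12·32 + 0.08·3 = 7.38
CE = (7.38)² = 54.4644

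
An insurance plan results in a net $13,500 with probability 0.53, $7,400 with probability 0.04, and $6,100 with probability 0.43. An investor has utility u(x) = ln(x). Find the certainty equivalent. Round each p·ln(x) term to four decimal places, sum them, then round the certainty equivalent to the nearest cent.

$9,365.61

E[u] = 0.53·ln(13500) + 0.04·ln(7400) + 0.43·ln(6100) = 5.0405 + 0.3564 + 3.7479 = 9.1448
CE = e^9.1448 ≈ 9365.61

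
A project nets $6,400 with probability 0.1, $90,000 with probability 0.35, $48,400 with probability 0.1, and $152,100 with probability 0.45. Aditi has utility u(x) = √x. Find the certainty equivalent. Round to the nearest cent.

E[u] = 0.1·√6400 + 0.35·√90000 + 0.1·√48400 + 0.45·√152100 = 0.1·80 + 0.35·300 + 0.1·220 + 0.45·390 = 310.5
CE = (310.5)² = 96410.25

$96,410.25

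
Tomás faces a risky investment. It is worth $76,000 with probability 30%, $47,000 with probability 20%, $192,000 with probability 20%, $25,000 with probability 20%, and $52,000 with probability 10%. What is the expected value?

EV = 0.3 × 76000 + 0.2 × 47000 + 0.2 × 192000 + 0.2 × 25000 + 0.1 × 52000 = 22800 + 9400 + 38400 + 5000 + 5200 = 80800

$80,800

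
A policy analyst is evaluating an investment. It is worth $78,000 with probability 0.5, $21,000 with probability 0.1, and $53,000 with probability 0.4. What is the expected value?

EV = 0.5 × 78000 + 0.1 × 21000 + 0.4 × 53000 = 39000 + 2100 + 21200 = 62300

$62,300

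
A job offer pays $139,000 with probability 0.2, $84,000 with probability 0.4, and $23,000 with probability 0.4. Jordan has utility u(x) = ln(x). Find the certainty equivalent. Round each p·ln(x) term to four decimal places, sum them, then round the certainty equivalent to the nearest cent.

E[u] = 0.2·ln(139000) + 0.4·ln(84000) + 0.4·ln(23000) = 2.3684 + 4.5354 + 4.0173 = 10.9211
CE = e^10.9211 ≈ 55331.63

$55,331.63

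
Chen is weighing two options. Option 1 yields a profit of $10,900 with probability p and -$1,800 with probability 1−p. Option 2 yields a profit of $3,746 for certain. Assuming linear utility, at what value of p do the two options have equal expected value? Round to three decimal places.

p = 0.437

p·10900 + (1−p)·(-1800) = 3746
12700p − 1800 = 3746
p = (3746 + 1800) / 12700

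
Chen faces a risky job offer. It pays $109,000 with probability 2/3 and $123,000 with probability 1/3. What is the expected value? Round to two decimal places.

EV = 2/3 × 109000 + 1/3 × 123000 = 72666.6667 + 41000 = 113666.6667

$113,666.67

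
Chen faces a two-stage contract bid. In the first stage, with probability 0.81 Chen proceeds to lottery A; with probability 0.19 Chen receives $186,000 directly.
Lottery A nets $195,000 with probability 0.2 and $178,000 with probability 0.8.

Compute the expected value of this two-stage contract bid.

$182,274

EV(A) = 0.2 × 195000 + 0.8 × 178000 = 39000 + 142400 = 181400
Branch B: 186000 (certain)
Overall = 0.81 × 181400 + 0.19 × 186000 = 146934 + 35340 = 182274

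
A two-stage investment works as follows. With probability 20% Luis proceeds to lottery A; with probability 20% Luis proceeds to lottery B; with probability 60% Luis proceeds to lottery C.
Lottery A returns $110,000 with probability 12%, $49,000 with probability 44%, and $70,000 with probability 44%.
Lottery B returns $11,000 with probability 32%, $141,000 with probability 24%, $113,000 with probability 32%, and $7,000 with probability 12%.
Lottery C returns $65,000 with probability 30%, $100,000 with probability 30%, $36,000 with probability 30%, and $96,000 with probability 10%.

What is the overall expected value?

EV(A) = 0.12 × 110000 + 0.44 × 49000 + 0.44 × 70000 = 13200 + 21560 + 30800 = 65560
EV(B) = 0.32 × 11000 + 0.24 × 141000 + 0.32 × 113000 + 0.12 × 7000 = 3520 + 33840 + 36160 + 840 = 74360
EV(C) = 0.3 × 65000 + 0.3 × 100000 + 0.3 × 36000 + 0.1 × 96000 = 19500 + 30000 + 10800 + 9600 = 69900
Overall = 0.2 × 65560 + 0.2 × 74360 + 0.6 × 69900 = 13112 + 14872 + 41940 = 69924

$69,924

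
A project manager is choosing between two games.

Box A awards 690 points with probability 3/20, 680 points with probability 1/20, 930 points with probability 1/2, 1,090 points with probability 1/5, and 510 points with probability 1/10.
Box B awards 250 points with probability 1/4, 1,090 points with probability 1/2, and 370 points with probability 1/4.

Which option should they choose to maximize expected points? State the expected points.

Box A (871.5 points)

Box A = 3/20 × 690 + 1/20 × 680 + 1/2 × 930 + 1/5 × 1090 + 1/10 × 510 = 103.5 + 34 + 465 + 218 + 51 = 871.5
Box B = 1/4 × 250 + 1/2 × 1090 + 1/4 × 370 = 62.5 + 545 + 92.5 = 700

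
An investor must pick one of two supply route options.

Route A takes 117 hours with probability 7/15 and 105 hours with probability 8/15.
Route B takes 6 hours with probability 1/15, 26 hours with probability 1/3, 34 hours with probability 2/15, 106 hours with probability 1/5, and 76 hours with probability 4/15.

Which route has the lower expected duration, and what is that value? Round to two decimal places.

Route A = 7/15 × 117 + 8/15 × 105 = 54.6 + 56 = 110.6
Route B = 1/15 × 6 + 1/3 × 26 + 2/15 × 34 + 1/5 × 106 + 4/15 × 76 = 0.4 + 8.6667 + 4.5333 + 21.2 + 20.2667 = 55.0667

Route B (55.07 hours)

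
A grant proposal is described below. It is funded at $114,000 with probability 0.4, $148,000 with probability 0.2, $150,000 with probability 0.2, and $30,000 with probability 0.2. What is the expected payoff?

$111,200

EV = 0.4 × 114000 + 0.2 × 148000 + 0.2 × 150000 + 0.2 × 30000 = 45600 + 29600 + 30000 + 6000 = 111200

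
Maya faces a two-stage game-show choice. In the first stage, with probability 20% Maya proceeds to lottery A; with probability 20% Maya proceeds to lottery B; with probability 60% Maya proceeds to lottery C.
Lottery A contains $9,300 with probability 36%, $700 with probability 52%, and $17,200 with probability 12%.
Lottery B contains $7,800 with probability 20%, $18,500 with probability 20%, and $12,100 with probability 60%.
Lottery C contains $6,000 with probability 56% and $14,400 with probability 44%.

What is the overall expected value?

EV(A) = 0.36 × 9300 + 0.52 × 700 + 0.12 × 17200 = 3348 + 364 + 2064 = 5776
EV(B) = 0.2 × 7800 + 0.2 × 18500 + 0.6 × 12100 = 1560 + 3700 + 7260 = 12520
EV(C) = 0.56 × 6000 + 0.44 × 14400 = 3360 + 6336 = 9696
Overall = 0.2 × 5776 + 0.2 × 12520 + 0.6 × 9696 = 1155.2 + 2504 + 5817.6 = 9476.8

$9,476.80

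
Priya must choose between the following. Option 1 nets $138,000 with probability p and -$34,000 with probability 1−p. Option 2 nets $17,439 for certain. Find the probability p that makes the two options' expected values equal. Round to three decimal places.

p·138000 + (1−p)·(-34000) = 17439
172000p − 34000 = 17439
p = (17439 + 34000) / 172000

p = 0.299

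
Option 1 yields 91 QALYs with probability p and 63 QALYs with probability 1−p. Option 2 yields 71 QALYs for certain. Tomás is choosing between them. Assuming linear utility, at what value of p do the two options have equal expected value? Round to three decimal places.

p·91 + (1−p)·63 = 71
28p + 63 = 71
p = (71 − 63) / 28

p = 0.286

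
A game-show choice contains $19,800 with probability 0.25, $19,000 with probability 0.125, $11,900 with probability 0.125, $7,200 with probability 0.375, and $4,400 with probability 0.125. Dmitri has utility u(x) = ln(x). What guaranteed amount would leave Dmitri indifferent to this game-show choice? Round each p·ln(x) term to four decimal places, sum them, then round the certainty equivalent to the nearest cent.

E[u] = 0.25·ln(19800) + 0.125·ln(19000) + 0.125·ln(11900) + 0.375·ln(7200) + 0.125·ln(4400) = 2.4734 + 1.2315 + 1.1730 + 3.3307 + 1.0487 = 9.2573
CE = e^9.2573 ≈ 10480.80

$10,480.80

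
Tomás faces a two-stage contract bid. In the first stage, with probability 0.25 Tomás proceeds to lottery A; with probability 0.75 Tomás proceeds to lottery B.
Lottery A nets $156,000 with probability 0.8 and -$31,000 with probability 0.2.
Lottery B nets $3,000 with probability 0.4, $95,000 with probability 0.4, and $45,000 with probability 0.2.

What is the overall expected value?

$65,800

EV(A) = 0.8 × 156000 + 0.2 × (-31000) = 124800 − 6200 = 118600
EV(B) = 0.4 × 3000 + 0.4 × 95000 + 0.2 × 45000 = 1200 + 38000 + 9000 = 48200
Overall = 0.25 × 118600 + 0.75 × 48200 = 29650 + 36150 = 65800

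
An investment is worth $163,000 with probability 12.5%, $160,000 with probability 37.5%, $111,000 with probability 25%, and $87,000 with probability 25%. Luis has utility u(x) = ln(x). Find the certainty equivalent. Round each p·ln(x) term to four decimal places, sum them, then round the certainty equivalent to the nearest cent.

E[u] = 0.125·ln(163000) + 0.375·ln(160000) + 0.25·ln(111000) + 0.25·ln(87000) = 1.5002 + 4.4936 + 2.9043 + 2.8434 = 11.7415
CE = e^11.7415 ≈ 125680.72

$125,680.72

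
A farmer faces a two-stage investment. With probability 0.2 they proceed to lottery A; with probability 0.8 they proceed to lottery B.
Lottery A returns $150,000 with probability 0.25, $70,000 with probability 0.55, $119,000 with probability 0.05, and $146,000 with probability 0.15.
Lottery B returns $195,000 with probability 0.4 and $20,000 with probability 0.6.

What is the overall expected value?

$92,770

EV(A) = 0.25 × 150000 + 0.55 × 70000 + 0.05 × 119000 + 0.15 × 146000 = 37500 + 38500 + 5950 + 21900 = 103850
EV(B) = 0.4 × 195000 + 0.6 × 20000 = 78000 + 12000 = 90000
Overall = 0.2 × 103850 + 0.8 × 90000 = 20770 + 72000 = 92770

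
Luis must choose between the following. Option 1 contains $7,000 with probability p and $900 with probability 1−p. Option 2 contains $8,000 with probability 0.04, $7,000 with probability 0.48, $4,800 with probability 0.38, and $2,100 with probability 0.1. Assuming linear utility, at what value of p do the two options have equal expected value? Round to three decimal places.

EV(Option 2) = 0.04 × 8000 + 0.48 × 7000 + 0.38 × 4800 + 0.1 × 2100 = 320 + 3360 + 1824 + 210 = 5714
p·7000 + (1−p)·900 = 5714
6100p + 900 = 5714
p = (5714 − 900) / 6100

p = 0.789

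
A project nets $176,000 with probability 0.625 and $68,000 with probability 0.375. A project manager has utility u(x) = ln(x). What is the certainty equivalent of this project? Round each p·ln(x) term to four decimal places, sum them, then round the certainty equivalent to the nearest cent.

$123,204.39

E[u] = 0.625·ln(176000) + 0.375·ln(68000) = 7.5489 + 4.1727 = 11.7216
CE = e^11.7216 ≈ 123204.39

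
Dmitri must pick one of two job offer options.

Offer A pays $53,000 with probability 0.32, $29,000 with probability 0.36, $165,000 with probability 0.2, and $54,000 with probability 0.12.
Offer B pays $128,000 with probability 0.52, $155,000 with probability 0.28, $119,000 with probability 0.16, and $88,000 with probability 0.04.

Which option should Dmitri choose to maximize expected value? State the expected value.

Offer B ($132,520)

Offer A = 0.32 × 53000 + 0.36 × 29000 + 0.2 × 165000 + 0.12 × 54000 = 16960 + 10440 + 33000 + 6480 = 66880
Offer B = 0.52 × 128000 + 0.28 × 155000 + 0.16 × 119000 + 0.04 × 88000 = 66560 + 43400 + 19040 + 3520 = 132520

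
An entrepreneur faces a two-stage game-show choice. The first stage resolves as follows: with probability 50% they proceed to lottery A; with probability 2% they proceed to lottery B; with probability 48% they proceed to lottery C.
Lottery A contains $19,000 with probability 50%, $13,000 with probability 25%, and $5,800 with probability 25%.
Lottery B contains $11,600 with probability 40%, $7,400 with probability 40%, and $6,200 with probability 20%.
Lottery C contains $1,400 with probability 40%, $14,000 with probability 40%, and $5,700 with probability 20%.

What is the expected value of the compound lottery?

EV(A) = 0.5 × 19000 + 0.25 × 13000 + 0.25 × 5800 = 9500 + 3250 + 1450 = 14200
EV(B) = 0.4 × 11600 + 0.4 × 7400 + 0.2 × 6200 = 4640 + 2960 + 1240 = 8840
EV(C) = 0.4 × 1400 + 0.4 × 14000 + 0.2 × 5700 = 560 + 5600 + 1140 = 7300
Overall = 0.5 × 14200 + 0.02 × 8840 + 0.48 × 7300 = 7100 + 176.8 + 3504 = 10780.8

$10,780.80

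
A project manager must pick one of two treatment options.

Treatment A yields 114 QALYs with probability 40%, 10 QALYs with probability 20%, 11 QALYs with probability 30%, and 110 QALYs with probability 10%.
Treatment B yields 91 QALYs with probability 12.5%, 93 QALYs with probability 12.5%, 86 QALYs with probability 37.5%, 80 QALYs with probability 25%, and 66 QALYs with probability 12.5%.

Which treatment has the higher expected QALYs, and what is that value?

Treatment A = 0.4 × 114 + 0.2 × 10 + 0.3 × 11 + 0.1 × 110 = 45.6 + 2 + 3.3 + 11 = 61.9
Treatment B = 0.125 × 91 + 0.125 × 93 + 0.375 × 86 + 0.25 × 80 + 0.125 × 66 = 11.375 + 11.625 + 32.25 + 20 + 8.25 = 83.5

Treatment B (83.5 QALYs)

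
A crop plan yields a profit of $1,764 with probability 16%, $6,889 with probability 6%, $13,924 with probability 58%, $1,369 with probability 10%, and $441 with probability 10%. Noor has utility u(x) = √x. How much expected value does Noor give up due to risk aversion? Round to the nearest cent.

$1,566.82

E[u] = 0.16·√1764 + 0.06·√6889 + 0.58·√13924 + 0.1·√1369 + 0.1·√441 = 0.16·42 + 0.06·83 + 0.58·118 + 0.1·37 + 0.1·21 = 85.94
CE = (85.94)² = 7385.6836
Risk premium = EV − CE = 8952.5 − 7385.6836 = 1566.8164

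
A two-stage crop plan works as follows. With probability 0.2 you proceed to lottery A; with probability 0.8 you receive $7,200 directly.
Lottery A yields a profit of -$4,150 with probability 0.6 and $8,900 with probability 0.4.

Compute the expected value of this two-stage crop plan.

$5,974

EV(A) = 0.6 × (-4150) + 0.4 × 8900 = -2490 + 3560 = 1070
Branch B: 7200 (certain)
Overall = 0.2 × 1070 + 0.8 × 7200 = 214 + 5760 = 5974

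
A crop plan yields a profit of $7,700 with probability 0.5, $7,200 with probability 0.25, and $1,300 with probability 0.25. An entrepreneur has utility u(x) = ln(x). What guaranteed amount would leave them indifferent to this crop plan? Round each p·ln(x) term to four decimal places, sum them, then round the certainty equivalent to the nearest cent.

E[u] = 0.5·ln(7700) + 0.25·ln(7200) + 0.25·ln(1300) = 4.4745 + 2.2205 + 1.7925 = 8.4875
CE = e^8.4875 ≈ 4853.72

$4,853.72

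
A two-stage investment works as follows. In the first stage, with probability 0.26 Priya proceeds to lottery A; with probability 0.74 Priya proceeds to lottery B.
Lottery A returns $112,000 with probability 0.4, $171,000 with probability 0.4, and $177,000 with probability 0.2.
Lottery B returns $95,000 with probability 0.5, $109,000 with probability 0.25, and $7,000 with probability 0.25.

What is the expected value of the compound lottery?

EV(A) = 0.4 × 112000 + 0.4 × 171000 + 0.2 × 177000 = 44800 + 68400 + 35400 = 148600
EV(B) = 0.5 × 95000 + 0.25 × 109000 + 0.25 × 7000 = 47500 + 27250 + 1750 = 76500
Overall = 0.26 × 148600 + 0.74 × 76500 = 38636 + 56610 = 95246

$95,246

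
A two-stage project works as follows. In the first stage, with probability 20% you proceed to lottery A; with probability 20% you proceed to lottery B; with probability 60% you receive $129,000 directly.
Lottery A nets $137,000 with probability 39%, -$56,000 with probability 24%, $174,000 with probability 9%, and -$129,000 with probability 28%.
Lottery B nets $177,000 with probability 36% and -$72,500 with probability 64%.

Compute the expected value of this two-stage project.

$84,770

EV(A) = 0.39 × 137000 + 0.24 × (-56000) + 0.09 × 174000 + 0.28 × (-129000) = 53430 − 13440 + 15660 − 36120 = 19530
EV(B) = 0.36 × 177000 + 0.64 × (-72500) = 63720 − 46400 = 17320
Branch C: 129000 (certain)
Overall = 0.2 × 19530 + 0.2 × 17320 + 0.6 × 129000 = 3906 + 3464 + 77400 = 84770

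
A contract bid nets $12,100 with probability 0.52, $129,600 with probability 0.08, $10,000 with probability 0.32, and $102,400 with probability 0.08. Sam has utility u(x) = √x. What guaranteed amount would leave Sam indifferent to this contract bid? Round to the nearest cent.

E[u] = 0.52·√12100 + 0.08·√129600 + 0.32·√10000 + 0.08·√102400 = 0.52·110 + 0.08·360 + 0.32·100 + 0.08·320 = 143.6
CE = (143.6)² = 20620.96

$20,620.96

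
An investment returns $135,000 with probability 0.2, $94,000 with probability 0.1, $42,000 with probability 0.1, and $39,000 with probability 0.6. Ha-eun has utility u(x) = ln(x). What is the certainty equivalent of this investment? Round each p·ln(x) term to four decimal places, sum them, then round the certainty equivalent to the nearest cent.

$54,995.13

E[u] = 0.2·ln(135000) + 0.1·ln(94000) + 0.1·ln(42000) + 0.6·ln(39000) = 2.3626 + 1.1451 + 1.0645 + 6.3428 = 10.9150
CE = e^10.9150 ≈ 54995.13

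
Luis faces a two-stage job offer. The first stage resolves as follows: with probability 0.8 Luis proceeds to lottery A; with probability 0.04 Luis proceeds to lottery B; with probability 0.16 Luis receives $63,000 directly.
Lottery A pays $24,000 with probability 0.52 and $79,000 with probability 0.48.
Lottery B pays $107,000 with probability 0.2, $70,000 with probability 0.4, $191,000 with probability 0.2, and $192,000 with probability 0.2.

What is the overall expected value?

EV(A) = 0.52 × 24000 + 0.48 × 79000 = 12480 + 37920 = 50400
EV(B) = 0.2 × 107000 + 0.4 × 70000 + 0.2 × 191000 + 0.2 × 192000 = 21400 + 28000 + 38200 + 38400 = 126000
Branch C: 63000 (certain)
Overall = 0.8 × 50400 + 0.04 × 126000 + 0.16 × 63000 = 40320 + 5040 + 10080 = 55440

$55,440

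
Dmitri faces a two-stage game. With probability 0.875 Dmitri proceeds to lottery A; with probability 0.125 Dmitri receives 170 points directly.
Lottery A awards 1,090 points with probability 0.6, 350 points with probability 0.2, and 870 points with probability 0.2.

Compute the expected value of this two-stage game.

807 points

EV(A) = 0.6 × 1090 + 0.2 × 350 + 0.2 × 870 = 654 + 70 + 174 = 898
Branch B: 170 (certain)
Overall = 0.875 × 898 + 0.125 × 170 = 785.75 + 21.25 = 807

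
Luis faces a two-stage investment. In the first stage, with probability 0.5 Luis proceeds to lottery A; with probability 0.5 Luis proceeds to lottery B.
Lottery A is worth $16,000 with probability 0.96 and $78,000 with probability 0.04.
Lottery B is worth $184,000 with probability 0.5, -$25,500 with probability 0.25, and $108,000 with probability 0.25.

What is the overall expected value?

EV(A) = 0.96 × 16000 + 0.04 × 78000 = 15360 + 3120 = 18480
EV(B) = 0.5 × 184000 + 0.25 × (-25500) + 0.25 × 108000 = 92000 − 6375 + 27000 = 112625
Overall = 0.5 × 18480 + 0.5 × 112625 = 9240 + 56312.5 = 65552.5

$65,552.50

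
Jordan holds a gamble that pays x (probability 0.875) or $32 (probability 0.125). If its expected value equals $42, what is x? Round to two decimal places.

0.875·x + 0.125·32 = 42
0.875·x = 42 − 4 = 38
x = 38 / 0.875 = 43.4286

x = $43.43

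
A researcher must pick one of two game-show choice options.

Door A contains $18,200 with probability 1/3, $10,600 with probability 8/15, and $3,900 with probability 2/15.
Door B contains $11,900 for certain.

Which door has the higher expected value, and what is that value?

Door A = 1/3 × 18200 + 8/15 × 10600 + 2/15 × 3900 = 6066.6667 + 5653.3333 + 520 = 12240
Door B: 11900 (certain)

Door A ($12,240)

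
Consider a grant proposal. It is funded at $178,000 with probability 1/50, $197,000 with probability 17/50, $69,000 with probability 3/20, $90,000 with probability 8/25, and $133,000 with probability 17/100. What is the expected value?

$132,300

EV = 1/50 × 178000 + 17/50 × 197000 + 3/20 × 69000 + 8/25 × 90000 + 17/100 × 133000 = 3560 + 66980 + 10350 + 28800 + 22610 = 132300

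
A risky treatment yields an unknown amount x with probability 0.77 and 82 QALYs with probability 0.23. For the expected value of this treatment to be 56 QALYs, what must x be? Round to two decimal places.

0.77·x + 0.23·82 = 56
0.77·x = 56 − 18.86 = 37.14
x = 37.14 / 0.77 = 48.2338

x = 48.23 QALYs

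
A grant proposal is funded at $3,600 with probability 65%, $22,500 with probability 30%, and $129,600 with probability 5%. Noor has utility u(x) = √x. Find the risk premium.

$5,166

E[u] = 0.65·√3600 + 0.3·√22500 + 0.05·√129600 = 0.65·60 + 0.3·150 + 0.05·360 = 102
CE = (102)² = 10404
Risk premium = EV − CE = 15570 − 10404 = 5166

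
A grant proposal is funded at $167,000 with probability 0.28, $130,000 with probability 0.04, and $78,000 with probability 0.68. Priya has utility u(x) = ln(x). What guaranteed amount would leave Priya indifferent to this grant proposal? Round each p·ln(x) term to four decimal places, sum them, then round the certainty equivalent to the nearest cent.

E[u] = 0.28·ln(167000) + 0.04·ln(130000) + 0.68·ln(78000) = 3.3672 + 0.4710 + 7.6598 = 11.4980
CE = e^11.4980 ≈ 98518.54

$98,518.54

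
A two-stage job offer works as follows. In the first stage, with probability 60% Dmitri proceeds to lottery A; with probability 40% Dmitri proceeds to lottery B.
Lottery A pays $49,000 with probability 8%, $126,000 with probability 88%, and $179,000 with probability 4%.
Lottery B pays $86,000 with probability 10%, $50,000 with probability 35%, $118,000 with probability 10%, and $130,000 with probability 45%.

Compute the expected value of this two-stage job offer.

$111,736

EV(A) = 0.08 × 49000 + 0.88 × 126000 + 0.04 × 179000 = 3920 + 110880 + 7160 = 121960
EV(B) = 0.1 × 86000 + 0.35 × 50000 + 0.1 × 118000 + 0.45 × 130000 = 8600 + 17500 + 11800 + 58500 = 96400
Overall = 0.6 × 121960 + 0.4 × 96400 = 73176 + 38560 = 111736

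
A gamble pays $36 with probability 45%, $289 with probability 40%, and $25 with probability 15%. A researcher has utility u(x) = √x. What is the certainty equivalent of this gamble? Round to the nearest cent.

$105.06

E[u] = 0.45·√36 + 0.4·√289 + 0.15·√25 = 0.45·6 + 0.4·17 + 0.15·5 = 10.25
CE = (10.25)² = 105.0625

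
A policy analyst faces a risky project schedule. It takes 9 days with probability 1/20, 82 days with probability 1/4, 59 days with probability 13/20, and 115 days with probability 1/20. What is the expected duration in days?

EV = 1/20 × 9 + 1/4 × 82 + 13/20 × 59 + 1/20 × 115 = 0.45 + 20.5 + 38.35 + 5.75 = 65.05

65.05 days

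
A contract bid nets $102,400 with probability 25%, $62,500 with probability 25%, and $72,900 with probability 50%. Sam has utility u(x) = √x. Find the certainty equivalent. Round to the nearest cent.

$77,006.25

E[u] = 0.25·√102400 + 0.25·√62500 + 0.5·√72900 = 0.25·320 + 0.25·250 + 0.5·270 = 277.5
CE = (277.5)² = 77006.25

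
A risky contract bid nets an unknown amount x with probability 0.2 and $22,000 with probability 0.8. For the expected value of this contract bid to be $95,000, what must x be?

x = $387,000

0.2·x + 0.8·22000 = 95000
0.2·x = 95000 − 17600 = 77400
x = 77400 / 0.2 = 387000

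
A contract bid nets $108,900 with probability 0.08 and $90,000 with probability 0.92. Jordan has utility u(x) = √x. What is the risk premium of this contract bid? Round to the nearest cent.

E[u] = 0.08·√108900 + 0.92·√90000 = 0.08·330 + 0.92·300 = 302.4
CE = (302.4)² = 91445.76
Risk premium = EV − CE = 91512 − 91445.76 = 66.24

$66.24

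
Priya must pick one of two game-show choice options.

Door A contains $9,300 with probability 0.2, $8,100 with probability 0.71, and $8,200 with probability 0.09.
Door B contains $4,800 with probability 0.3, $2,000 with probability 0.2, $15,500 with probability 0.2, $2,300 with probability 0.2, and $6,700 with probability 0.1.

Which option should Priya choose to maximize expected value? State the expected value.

Door A = 0.2 × 9300 + 0.71 × 8100 + 0.09 × 8200 = 1860 + 5751 + 738 = 8349
Door B = 0.3 × 4800 + 0.2 × 2000 + 0.2 × 15500 + 0.2 × 2300 + 0.1 × 6700 = 1440 + 400 + 3100 + 460 + 670 = 6070

Door A ($8,349)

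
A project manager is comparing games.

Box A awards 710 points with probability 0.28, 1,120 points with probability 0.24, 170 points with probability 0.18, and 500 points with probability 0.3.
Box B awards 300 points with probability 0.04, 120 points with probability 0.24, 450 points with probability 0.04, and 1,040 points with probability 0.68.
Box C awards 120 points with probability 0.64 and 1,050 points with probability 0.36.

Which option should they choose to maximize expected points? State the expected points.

Box B (766 points)

Box A = 0.28 × 710 + 0.24 × 1120 + 0.18 × 170 + 0.3 × 500 = 198.8 + 268.8 + 30.6 + 150 = 648.2
Box B = 0.04 × 300 + 0.24 × 120 + 0.04 × 450 + 0.68 × 1040 = 12 + 28.8 + 18 + 707.2 = 766
Box C = 0.64 × 120 + 0.36 × 1050 = 76.8 + 378 = 454.8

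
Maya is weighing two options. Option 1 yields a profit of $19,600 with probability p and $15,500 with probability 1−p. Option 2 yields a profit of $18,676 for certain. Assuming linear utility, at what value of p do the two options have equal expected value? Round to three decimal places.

p = 0.775

p·19600 + (1−p)·15500 = 18676
4100p + 15500 = 18676
p = (18676 − 15500) / 4100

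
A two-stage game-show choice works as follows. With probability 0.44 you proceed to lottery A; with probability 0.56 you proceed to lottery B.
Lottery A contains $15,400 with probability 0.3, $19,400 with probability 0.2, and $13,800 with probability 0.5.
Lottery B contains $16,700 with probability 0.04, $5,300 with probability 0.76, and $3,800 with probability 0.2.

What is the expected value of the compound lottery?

EV(A) = 0.3 × 15400 + 0.2 × 19400 + 0.5 × 13800 = 4620 + 3880 + 6900 = 15400
EV(B) = 0.04 × 16700 + 0.76 × 5300 + 0.2 × 3800 = 668 + 4028 + 760 = 5456
Overall = 0.44 × 15400 + 0.56 × 5456 = 6776 + 3055.36 = 9831.36

$9,831.36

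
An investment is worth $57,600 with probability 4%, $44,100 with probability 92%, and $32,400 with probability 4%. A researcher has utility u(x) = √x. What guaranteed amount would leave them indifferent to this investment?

E[u] = 0.04·√57600 + 0.92·√44100 + 0.04·√32400 = 0.04·240 + 0.92·210 + 0.04·180 = 210
CE = (210)² = 44100

$44,100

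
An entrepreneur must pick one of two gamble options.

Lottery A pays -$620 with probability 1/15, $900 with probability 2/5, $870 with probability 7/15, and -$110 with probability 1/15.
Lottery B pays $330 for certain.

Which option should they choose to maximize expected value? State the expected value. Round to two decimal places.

Lottery A ($717.33)

Lottery A = 1/15 × (-620) + 2/5 × 900 + 7/15 × 870 + 1/15 × (-110) = -41.3333 + 360 + 406 − 7.3333 = 717.3333
Lottery B: 330 (certain)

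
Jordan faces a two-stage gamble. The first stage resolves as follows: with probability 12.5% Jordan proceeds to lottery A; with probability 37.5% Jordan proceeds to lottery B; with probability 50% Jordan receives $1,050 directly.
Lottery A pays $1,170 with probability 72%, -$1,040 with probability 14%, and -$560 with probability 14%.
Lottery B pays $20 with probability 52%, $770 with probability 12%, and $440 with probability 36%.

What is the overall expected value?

$700.25

EV(A) = 0.72 × 1170 + 0.14 × (-1040) + 0.14 × (-560) = 842.4 − 145.6 − 78.4 = 618.4
EV(B) = 0.52 × 20 + 0.12 × 770 + 0.36 × 440 = 10.4 + 92.4 + 158.4 = 261.2
Branch C: 1050 (certain)
Overall = 0.125 × 618.4 + 0.375 × 261.2 + 0.5 × 1050 = 77.3 + 97.95 + 525 = 700.25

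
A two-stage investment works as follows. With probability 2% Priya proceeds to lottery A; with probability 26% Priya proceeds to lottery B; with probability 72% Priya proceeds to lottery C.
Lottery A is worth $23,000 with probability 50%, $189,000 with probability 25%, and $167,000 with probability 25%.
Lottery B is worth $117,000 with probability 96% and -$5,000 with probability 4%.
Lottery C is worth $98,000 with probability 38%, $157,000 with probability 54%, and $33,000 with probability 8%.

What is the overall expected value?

$120,916.40

EV(A) = 0.5 × 23000 + 0.25 × 189000 + 0.25 × 167000 = 11500 + 47250 + 41750 = 100500
EV(B) = 0.96 × 117000 + 0.04 × (-5000) = 112320 − 200 = 112120
EV(C) = 0.38 × 98000 + 0.54 × 157000 + 0.08 × 33000 = 37240 + 84780 + 2640 = 124660
Overall = 0.02 × 100500 + 0.26 × 112120 + 0.72 × 124660 = 2010 + 29151.2 + 89755.2 = 120916.4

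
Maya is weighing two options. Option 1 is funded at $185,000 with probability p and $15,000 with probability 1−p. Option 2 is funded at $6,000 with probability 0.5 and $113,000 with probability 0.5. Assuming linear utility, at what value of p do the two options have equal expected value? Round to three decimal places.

p = 0.262

EV(Option 2) = 0.5 × 6000 + 0.5 × 113000 = 3000 + 56500 = 59500
p·185000 + (1−p)·15000 = 59500
170000p + 15000 = 59500
p = (59500 − 15000) / 170000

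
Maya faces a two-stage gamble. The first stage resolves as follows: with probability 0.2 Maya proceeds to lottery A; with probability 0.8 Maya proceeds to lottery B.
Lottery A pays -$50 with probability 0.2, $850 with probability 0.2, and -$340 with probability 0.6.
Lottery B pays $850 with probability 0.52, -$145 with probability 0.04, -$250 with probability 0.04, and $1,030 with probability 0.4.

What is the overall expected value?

EV(A) = 0.2 × (-50) + 0.2 × 850 + 0.6 × (-340) = -10 + 170 − 204 = -44
EV(B) = 0.52 × 850 + 0.04 × (-145) + 0.04 × (-250) + 0.4 × 1030 = 442 − 5.8 − 10 + 412 = 838.2
Overall = 0.2 × (-44) + 0.8 × 838.2 = -8.8 + 670.56 = 661.76

$661.76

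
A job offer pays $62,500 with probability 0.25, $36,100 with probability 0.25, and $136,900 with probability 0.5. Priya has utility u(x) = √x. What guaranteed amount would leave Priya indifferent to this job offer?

$87,025

E[u] = 0.25·√62500 + 0.25·√36100 + 0.5·√136900 = 0.25·250 + 0.25·190 + 0.5·370 = 295
CE = (295)² = 87025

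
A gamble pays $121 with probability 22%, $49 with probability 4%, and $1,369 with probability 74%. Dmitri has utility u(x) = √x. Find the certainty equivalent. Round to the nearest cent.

$904.81

E[u] = 0.22·√121 + 0.04·√49 + 0.74·√1369 = 0.22·11 + 0.04·7 + 0.74·37 = 30.08
CE = (30.08)² = 904.8064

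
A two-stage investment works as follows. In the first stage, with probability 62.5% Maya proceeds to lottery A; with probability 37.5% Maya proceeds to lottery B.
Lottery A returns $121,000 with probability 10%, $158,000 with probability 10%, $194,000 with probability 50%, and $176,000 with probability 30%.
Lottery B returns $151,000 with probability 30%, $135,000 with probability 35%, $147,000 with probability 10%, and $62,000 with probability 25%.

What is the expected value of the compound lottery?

$157,093.75

EV(A) = 0.1 × 121000 + 0.1 × 158000 + 0.5 × 194000 + 0.3 × 176000 = 12100 + 15800 + 97000 + 52800 = 177700
EV(B) = 0.3 × 151000 + 0.35 × 135000 + 0.1 × 147000 + 0.25 × 62000 = 45300 + 47250 + 14700 + 15500 = 122750
Overall = 0.625 × 177700 + 0.375 × 122750 = 111062.5 + 46031.25 = 157093.75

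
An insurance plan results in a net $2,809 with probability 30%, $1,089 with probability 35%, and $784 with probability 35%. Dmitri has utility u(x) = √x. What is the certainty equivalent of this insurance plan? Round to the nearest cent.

E[u] = 0.3·√2809 + 0.35·√1089 + 0.35·√784 = 0.3·53 + 0.35·33 + 0.35·28 = 37.25
CE = (37.25)² = 1387.5625

$1,387.56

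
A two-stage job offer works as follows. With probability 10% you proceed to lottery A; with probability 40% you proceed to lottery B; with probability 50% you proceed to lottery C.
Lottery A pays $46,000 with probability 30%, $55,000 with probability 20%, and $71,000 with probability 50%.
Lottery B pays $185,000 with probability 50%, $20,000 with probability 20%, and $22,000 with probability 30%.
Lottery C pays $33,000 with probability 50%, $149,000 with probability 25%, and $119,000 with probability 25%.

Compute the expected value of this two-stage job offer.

EV(A) = 0.3 × 46000 + 0.2 × 55000 + 0.5 × 71000 = 13800 + 11000 + 35500 = 60300
EV(B) = 0.5 × 185000 + 0.2 × 20000 + 0.3 × 22000 = 92500 + 4000 + 6600 = 103100
EV(C) = 0.5 × 33000 + 0.25 × 149000 + 0.25 × 119000 = 16500 + 37250 + 29750 = 83500
Overall = 0.1 × 60300 + 0.4 × 103100 + 0.5 × 83500 = 6030 + 41240 + 41750 = 89020

$89,020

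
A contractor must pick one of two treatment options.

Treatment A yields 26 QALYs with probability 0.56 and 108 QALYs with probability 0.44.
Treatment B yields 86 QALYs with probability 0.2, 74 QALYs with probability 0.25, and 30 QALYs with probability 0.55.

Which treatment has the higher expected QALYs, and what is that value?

Treatment A (62.08 QALYs)

Treatment A = 0.56 × 26 + 0.44 × 108 = 14.56 + 47.52 = 62.08
Treatment B = 0.2 × 86 + 0.25 × 74 + 0.55 × 30 = 17.2 + 18.5 + 16.5 = 52.2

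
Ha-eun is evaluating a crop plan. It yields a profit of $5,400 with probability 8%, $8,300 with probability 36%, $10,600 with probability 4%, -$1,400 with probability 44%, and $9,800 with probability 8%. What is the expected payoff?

$4,012

EV = 0.08 × 5400 + 0.36 × 8300 + 0.04 × 10600 + 0.44 × (-1400) + 0.08 × 9800 = 432 + 2988 + 424 − 616 + 784 = 4012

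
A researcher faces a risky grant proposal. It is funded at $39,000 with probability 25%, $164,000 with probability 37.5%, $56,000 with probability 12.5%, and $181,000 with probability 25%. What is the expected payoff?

$123,500

EV = 0.25 × 39000 + 0.375 × 164000 + 0.125 × 56000 + 0.25 × 181000 = 9750 + 61500 + 7000 + 45250 = 123500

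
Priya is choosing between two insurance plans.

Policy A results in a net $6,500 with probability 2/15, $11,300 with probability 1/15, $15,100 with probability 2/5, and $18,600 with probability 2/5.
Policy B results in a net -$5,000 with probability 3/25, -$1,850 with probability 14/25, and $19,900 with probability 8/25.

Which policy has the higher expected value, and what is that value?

Policy A ($15,100)

Policy A = 2/15 × 6500 + 1/15 × 11300 + 2/5 × 15100 + 2/5 × 18600 = 866.6667 + 753.3333 + 6040 + 7440 = 15100
Policy B = 3/25 × (-5000) + 14/25 × (-1850) + 8/25 × 19900 = -600 − 1036 + 6368 = 4732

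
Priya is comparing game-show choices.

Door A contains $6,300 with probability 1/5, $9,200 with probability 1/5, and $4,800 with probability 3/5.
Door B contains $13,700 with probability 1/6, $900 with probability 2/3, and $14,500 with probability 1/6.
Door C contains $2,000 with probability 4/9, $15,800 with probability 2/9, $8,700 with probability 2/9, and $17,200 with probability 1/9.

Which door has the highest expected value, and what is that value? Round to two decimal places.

Door C ($8,244.44)

Door A = 1/5 × 6300 + 1/5 × 9200 + 3/5 × 4800 = 1260 + 1840 + 2880 = 5980
Door B = 1/6 × 13700 + 2/3 × 900 + 1/6 × 14500 = 2283.3333 + 600 + 2416.6667 = 5300
Door C = 4/9 × 2000 + 2/9 × 15800 + 2/9 × 8700 + 1/9 × 17200 = 888.8889 + 3511.1111 + 1933.3333 + 1911.1111 = 8244.4444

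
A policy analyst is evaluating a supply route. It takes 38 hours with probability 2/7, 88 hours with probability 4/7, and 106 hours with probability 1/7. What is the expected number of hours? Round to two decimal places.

EV = 2/7 × 38 + 4/7 × 88 + 1/7 × 106 = 10.8571 + 50.2857 + 15.1429 = 76.2857

76.29 hours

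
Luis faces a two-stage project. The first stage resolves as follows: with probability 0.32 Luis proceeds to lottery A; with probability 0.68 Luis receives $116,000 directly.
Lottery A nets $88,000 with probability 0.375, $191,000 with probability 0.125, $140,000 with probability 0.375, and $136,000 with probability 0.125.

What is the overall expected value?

EV(A) = 0.375 × 88000 + 0.125 × 191000 + 0.375 × 140000 + 0.125 × 136000 = 33000 + 23875 + 52500 + 17000 = 126375
Branch B: 116000 (certain)
Overall = 0.32 × 126375 + 0.68 × 116000 = 40440 + 78880 = 119320

$119,320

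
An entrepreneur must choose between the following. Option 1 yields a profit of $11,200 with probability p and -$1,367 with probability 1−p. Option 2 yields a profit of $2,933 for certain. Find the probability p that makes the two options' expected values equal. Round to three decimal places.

p·11200 + (1−p)·(-1367) = 2933
12567p − 1367 = 2933
p = (2933 + 1367) / 12567

p = 0.342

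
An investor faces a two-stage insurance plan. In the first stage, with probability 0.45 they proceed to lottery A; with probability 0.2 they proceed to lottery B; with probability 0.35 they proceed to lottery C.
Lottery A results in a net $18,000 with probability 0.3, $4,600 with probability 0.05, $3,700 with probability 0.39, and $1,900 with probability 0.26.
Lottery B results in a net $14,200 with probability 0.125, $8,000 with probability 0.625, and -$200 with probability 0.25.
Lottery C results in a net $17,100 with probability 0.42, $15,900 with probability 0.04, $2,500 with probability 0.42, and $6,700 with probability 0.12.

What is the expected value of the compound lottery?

$8,135.35

EV(A) = 0.3 × 18000 + 0.05 × 4600 + 0.39 × 3700 + 0.26 × 1900 = 5400 + 230 + 1443 + 494 = 7567
EV(B) = 0.125 × 14200 + 0.625 × 8000 + 0.25 × (-200) = 1775 + 5000 − 50 = 6725
EV(C) = 0.42 × 17100 + 0.04 × 15900 + 0.42 × 2500 + 0.12 × 6700 = 7182 + 636 + 1050 + 804 = 9672
Overall = 0.45 × 7567 + 0.2 × 6725 + 0.35 × 9672 = 3405.15 + 1345 + 3385.2 = 8135.35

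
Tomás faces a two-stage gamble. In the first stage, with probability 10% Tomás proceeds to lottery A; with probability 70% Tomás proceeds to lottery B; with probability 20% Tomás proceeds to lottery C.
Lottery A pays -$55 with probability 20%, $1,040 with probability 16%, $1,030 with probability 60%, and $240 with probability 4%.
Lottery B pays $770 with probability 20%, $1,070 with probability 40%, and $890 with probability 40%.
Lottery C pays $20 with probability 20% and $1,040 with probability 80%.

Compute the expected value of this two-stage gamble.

$902.10

EV(A) = 0.2 × (-55) + 0.16 × 1040 + 0.6 × 1030 + 0.04 × 240 = -11 + 166.4 + 618 + 9.6 = 783
EV(B) = 0.2 × 770 + 0.4 × 1070 + 0.4 × 890 = 154 + 428 + 356 = 938
EV(C) = 0.2 × 20 + 0.8 × 1040 = 4 + 832 = 836
Overall = 0.1 × 783 + 0.7 × 938 + 0.2 × 836 = 78.3 + 656.6 + 167.2 = 902.1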